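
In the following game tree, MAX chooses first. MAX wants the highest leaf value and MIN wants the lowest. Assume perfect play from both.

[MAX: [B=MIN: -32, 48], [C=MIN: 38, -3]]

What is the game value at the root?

-3

B (MIN): min(-32, 48) = -32
C (MIN): min(38, -3) = -3
Root (MAX): max(-32, -3) = -3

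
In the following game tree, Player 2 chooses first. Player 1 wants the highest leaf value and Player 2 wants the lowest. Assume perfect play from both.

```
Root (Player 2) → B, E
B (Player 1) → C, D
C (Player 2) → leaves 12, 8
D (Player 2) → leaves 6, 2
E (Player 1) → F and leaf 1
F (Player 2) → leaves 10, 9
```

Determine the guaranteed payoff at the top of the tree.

8

C (Player 2): min(12, 8) = 8
D (Player 2): min(6, 2) = 2
B (Player 1): max(8, 2) = 8
F (Player 2): min(10, 9) = 9
E (Player 1): max(9, 1) = 9
Root (Player 2): min(8, 9) = 8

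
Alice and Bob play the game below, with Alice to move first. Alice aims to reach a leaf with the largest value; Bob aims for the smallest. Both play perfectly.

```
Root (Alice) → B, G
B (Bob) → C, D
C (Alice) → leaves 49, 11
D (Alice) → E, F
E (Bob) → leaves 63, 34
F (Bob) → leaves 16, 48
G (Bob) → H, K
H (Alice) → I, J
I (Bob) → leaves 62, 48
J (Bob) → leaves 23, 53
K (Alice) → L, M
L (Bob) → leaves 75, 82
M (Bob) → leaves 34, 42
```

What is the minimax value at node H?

48

I: min(62, 48) = 48
J: min(23, 53) = 23
H: max(48, 23) = 48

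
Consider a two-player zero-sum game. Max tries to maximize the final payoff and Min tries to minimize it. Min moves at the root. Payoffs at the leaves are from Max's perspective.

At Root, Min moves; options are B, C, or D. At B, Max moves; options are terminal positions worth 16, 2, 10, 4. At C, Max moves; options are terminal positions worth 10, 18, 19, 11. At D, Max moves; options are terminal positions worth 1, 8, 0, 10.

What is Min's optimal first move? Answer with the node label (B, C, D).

D

B (Max): max(16, 2, 10, 4) = 16
C (Max): max(10, 18, 19, 11) = 19
D (Max): max(1, 8, 0, 10) = 10
Root (Min): min(16, 19, 10) = 10
Min picks the child with the lowest value: D (value 10).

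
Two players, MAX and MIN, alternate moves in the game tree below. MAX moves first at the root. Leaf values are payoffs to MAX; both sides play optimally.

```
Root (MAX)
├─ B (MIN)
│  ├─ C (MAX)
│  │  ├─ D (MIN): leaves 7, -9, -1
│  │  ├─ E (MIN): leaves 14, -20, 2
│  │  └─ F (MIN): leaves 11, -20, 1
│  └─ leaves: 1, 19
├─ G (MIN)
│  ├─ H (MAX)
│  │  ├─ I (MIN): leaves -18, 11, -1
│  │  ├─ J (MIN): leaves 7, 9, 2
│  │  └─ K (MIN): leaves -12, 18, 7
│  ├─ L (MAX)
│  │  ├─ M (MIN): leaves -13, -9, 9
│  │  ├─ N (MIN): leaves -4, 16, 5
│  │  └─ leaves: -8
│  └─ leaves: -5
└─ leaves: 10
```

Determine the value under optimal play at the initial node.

10

D (MIN): min(7, -9, -1) = -9
E (MIN): min(14, -20, 2) = -20
F (MIN): min(11, -20, 1) = -20
C (MAX): max(-9, -20, -20) = -9
B (MIN): min(-9, 1, 19) = -9
I (MIN): min(-18, 11, -1) = -18
J (MIN): min(7, 9, 2) = 2
K (MIN): min(-12, 18, 7) = -12
H (MAX): max(-18, 2, -12) = 2
M (MIN): min(-13, -9, 9) = -13
N (MIN): min(-4, 16, 5) = -4
L (MAX): max(-13, -4, -8) = -4
G (MIN): min(2, -4, -5) = -5
Root (MAX): max(-9, -5, 10) = 10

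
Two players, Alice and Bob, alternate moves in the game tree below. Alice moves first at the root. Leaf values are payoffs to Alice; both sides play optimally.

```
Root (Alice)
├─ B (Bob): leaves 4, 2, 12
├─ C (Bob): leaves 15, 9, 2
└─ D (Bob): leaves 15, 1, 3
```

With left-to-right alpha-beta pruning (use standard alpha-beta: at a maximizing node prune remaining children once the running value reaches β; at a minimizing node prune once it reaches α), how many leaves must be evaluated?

8

B [α=-∞,β=+∞]: v=2
C [α=2,β=+∞]: v=2
D [α=2,β=+∞]: v=1 after child 2 ≤ α → α-cutoff, skip 1
Root [α=-∞,β=+∞]: v=2
Leaves evaluated: 8 of 9.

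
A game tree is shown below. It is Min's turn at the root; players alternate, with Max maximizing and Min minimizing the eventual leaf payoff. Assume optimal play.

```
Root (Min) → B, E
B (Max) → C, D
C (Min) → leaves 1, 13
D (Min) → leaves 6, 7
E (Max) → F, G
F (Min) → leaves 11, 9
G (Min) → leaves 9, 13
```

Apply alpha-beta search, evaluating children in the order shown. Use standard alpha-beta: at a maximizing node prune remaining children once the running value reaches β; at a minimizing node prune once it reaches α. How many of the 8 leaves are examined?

C [α=-∞,β=+∞]: v=1
D [α=1,β=+∞]: v=6
B [α=-∞,β=+∞]: v=6
F [α=-∞,β=6]: v=9
E [α=-∞,β=6]: v=9 after child 1 ≥ β → β-cutoff, skip 1
Root [α=-∞,β=+∞]: v=6
Leaves evaluated: 6 of 8.

6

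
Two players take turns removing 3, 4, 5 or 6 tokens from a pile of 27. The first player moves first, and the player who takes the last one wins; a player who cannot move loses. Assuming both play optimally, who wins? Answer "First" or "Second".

Second

W/L table (W = player to move can force a win):
i:   0  1  2  3  4  5  6  7  8  9 10 11 12 13 14 15 16 17 18 19 20 21 22 23 24 25 26 27
     L  L  L  W  W  W  W  W  W  L  L  L  W  W  W  W  W  W  L  L  L  W  W  W  W  W  W  L
Position 27 is L, so the second player wins.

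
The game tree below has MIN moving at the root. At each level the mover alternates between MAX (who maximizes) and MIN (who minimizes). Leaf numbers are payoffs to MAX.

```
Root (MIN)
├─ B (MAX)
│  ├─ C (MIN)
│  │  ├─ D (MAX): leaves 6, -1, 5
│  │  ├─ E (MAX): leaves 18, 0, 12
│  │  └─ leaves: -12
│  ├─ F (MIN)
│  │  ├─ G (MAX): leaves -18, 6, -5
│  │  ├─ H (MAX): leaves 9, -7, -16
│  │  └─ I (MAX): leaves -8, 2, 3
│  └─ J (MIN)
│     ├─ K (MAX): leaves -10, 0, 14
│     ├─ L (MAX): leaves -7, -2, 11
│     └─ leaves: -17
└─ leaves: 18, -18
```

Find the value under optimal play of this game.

-18

D (MAX): max(6, -1, 5) = 6
E (MAX): max(18, 0, 12) = 18
C (MIN): min(6, 18, -12) = -12
G (MAX): max(-18, 6, -5) = 6
H (MAX): max(9, -7, -16) = 9
I (MAX): max(-8, 2, 3) = 3
F (MIN): min(6, 9, 3) = 3
K (MAX): max(-10, 0, 14) = 14
L (MAX): max(-7, -2, 11) = 11
J (MIN): min(14, 11, -17) = -17
B (MAX): max(-12, 3, -17) = 3
Root (MIN): min(3, 18, -18) = -18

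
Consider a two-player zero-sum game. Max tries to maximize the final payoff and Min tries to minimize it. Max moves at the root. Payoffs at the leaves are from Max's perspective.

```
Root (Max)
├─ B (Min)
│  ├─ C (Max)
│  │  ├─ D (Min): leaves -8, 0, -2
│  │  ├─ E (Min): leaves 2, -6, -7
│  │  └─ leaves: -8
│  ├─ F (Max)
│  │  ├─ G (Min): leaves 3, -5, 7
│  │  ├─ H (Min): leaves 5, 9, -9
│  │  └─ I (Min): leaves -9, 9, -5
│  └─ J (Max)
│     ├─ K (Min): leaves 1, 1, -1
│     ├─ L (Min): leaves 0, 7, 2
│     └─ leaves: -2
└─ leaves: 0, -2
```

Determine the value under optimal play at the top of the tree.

D (Min): min(-8, 0, -2) = -8
E (Min): min(2, -6, -7) = -7
C (Max): max(-8, -7, -8) = -7
G (Min): min(3, -5, 7) = -5
H (Min): min(5, 9, -9) = -9
I (Min): min(-9, 9, -5) = -9
F (Max): max(-5, -9, -9) = -5
K (Min): min(1, 1, -1) = -1
L (Min): min(0, 7, 2) = 0
J (Max): max(-1, 0, -2) = 0
B (Min): min(-7, -5, 0) = -7
Root (Max): max(-7, 0, -2) = 0

0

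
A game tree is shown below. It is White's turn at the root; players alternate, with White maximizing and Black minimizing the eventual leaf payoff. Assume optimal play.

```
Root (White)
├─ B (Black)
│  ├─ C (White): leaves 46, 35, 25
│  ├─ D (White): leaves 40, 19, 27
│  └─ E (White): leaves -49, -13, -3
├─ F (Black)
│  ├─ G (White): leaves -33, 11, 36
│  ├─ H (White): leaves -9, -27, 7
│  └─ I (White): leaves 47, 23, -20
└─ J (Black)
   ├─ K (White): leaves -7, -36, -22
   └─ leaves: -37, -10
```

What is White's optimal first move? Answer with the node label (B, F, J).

C (White): max(46, 35, 25) = 46
D (White): max(40, 19, 27) = 40
E (White): max(-49, -13, -3) = -3
B (Black): min(46, 40, -3) = -3
G (White): max(-33, 11, 36) = 36
H (White): max(-9, -27, 7) = 7
I (White): max(47, 23, -20) = 47
F (Black): min(36, 7, 47) = 7
K (White): max(-7, -36, -22) = -7
J (Black): min(-7, -37, -10) = -37
Root (White): max(-3, 7, -37) = 7
White picks the child with the highest value: F (value 7).

F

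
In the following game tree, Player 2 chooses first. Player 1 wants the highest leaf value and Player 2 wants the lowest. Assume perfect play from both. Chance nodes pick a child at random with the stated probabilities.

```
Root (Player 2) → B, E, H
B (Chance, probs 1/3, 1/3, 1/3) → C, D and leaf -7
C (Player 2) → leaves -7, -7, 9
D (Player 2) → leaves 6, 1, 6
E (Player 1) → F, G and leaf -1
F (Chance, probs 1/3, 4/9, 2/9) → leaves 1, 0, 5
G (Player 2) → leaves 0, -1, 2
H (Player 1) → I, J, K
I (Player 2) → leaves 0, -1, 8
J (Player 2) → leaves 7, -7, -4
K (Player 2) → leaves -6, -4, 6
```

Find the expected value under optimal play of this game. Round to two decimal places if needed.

C (Player 2): min(-7, -7, 9) = -7
D (Player 2): min(6, 1, 6) = 1
B (Chance): 1/3·-7 + 1/3·1 + 1/3·-7 = -4.33
F (Chance): 1/3·1 + 4/9·0 + 2/9·5 = 1.44
G (Player 2): min(0, -1, 2) = -1
E (Player 1): max(1.44, -1, -1) = 1.44
I (Player 2): min(0, -1, 8) = -1
J (Player 2): min(7, -7, -4) = -7
K (Player 2): min(-6, -4, 6) = -6
H (Player 1): max(-1, -7, -6) = -1
Root (Player 2): min(-4.33, 1.44, -1) = -4.33

-4.33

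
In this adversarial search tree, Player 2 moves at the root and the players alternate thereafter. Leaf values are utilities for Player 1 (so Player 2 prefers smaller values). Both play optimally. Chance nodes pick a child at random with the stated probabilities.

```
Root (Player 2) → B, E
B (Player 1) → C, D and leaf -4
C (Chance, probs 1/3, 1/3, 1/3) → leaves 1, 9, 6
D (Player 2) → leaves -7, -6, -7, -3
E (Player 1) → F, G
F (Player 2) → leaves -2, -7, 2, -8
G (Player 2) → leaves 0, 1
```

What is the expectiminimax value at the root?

C (Chance): 1/3·1 + 1/3·9 + 1/3·6 = 5.33
D (Player 2): min(-7, -6, -7, -3) = -7
B (Player 1): max(5.33, -7, -4) = 5.33
F (Player 2): min(-2, -7, 2, -8) = -8
G (Player 2): min(0, 1) = 0
E (Player 1): max(-8, 0) = 0
Root (Player 2): min(5.33, 0) = 0

0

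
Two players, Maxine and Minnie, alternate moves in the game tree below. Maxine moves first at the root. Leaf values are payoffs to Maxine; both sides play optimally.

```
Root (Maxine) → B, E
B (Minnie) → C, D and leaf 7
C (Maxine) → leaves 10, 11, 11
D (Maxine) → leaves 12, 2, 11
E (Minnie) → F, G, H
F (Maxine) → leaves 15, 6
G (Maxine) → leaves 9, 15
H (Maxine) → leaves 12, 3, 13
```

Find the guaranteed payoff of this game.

13

C (Maxine): max(10, 11, 11) = 11
D (Maxine): max(12, 2, 11) = 12
B (Minnie): min(11, 12, 7) = 7
F (Maxine): max(15, 6) = 15
G (Maxine): max(9, 15) = 15
H (Maxine): max(12, 3, 13) = 13
E (Minnie): min(15, 15, 13) = 13
Root (Maxine): max(7, 13) = 13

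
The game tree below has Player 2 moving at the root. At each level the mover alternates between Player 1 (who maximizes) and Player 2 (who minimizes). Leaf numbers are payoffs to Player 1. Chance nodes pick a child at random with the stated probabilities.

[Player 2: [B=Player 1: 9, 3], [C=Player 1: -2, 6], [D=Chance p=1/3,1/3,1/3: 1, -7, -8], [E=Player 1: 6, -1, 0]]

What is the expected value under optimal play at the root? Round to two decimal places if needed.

-4.67

B (Player 1): max(9, 3) = 9
C (Player 1): max(-2, 6) = 6
D (Chance): 1/3·1 + 1/3·-7 + 1/3·-8 = -4.67
E (Player 1): max(6, -1, 0) = 6
Root (Player 2): min(9, 6, -4.67, 6) = -4.67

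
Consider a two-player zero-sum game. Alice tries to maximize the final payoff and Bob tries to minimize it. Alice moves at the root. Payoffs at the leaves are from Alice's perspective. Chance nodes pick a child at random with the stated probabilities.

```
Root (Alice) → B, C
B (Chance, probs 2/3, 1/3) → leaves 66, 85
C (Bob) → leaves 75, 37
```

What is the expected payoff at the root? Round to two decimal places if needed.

72.33

B (Chance): 2/3·66 + 1/3·85 = 72.33
C (Bob): min(75, 37) = 37
Root (Alice): max(72.33, 37) = 72.33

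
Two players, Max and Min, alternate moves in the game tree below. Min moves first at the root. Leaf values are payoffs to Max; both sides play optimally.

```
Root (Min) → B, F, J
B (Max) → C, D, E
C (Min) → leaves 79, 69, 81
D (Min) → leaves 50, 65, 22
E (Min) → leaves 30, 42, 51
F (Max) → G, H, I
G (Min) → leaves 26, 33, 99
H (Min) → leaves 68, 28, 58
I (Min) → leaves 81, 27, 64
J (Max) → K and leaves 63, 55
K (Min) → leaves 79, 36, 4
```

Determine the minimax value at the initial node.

C (Min): min(79, 69, 81) = 69
D (Min): min(50, 65, 22) = 22
E (Min): min(30, 42, 51) = 30
B (Max): max(69, 22, 30) = 69
G (Min): min(26, 33, 99) = 26
H (Min): min(68, 28, 58) = 28
I (Min): min(81, 27, 64) = 27
F (Max): max(26, 28, 27) = 28
K (Min): min(79, 36, 4) = 4
J (Max): max(4, 63, 55) = 63
Root (Min): min(69, 28, 63) = 28

28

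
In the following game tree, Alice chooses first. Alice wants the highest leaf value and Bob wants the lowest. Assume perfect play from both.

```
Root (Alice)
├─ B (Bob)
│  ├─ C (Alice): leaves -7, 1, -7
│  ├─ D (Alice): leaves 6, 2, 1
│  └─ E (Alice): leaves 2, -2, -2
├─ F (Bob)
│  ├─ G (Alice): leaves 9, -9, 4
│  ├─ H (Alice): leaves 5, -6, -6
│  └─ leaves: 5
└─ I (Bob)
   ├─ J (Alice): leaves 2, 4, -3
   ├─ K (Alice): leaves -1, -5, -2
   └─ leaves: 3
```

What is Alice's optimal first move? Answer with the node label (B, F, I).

F

C (Alice): max(-7, 1, -7) = 1
D (Alice): max(6, 2, 1) = 6
E (Alice): max(2, -2, -2) = 2
B (Bob): min(1, 6, 2) = 1
G (Alice): max(9, -9, 4) = 9
H (Alice): max(5, -6, -6) = 5
F (Bob): min(9, 5, 5) = 5
J (Alice): max(2, 4, -3) = 4
K (Alice): max(-1, -5, -2) = -1
I (Bob): min(4, -1, 3) = -1
Root (Alice): max(1, 5, -1) = 5
Alice picks the child with the highest value: F (value 5).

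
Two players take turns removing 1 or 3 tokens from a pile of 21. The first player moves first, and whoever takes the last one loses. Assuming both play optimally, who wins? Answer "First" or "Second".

Second

Compute winning (W) and losing (L) positions by backward induction:
i:   0  1  2  3  4  5  6  7  8  9 10 11 12 13 14 15 16 17 18 19 20 21
     W  L  W  L  W  L  W  L  W  L  W  L  W  L  W  L  W  L  W  L  W  L
Position 21 is L, so the second player wins.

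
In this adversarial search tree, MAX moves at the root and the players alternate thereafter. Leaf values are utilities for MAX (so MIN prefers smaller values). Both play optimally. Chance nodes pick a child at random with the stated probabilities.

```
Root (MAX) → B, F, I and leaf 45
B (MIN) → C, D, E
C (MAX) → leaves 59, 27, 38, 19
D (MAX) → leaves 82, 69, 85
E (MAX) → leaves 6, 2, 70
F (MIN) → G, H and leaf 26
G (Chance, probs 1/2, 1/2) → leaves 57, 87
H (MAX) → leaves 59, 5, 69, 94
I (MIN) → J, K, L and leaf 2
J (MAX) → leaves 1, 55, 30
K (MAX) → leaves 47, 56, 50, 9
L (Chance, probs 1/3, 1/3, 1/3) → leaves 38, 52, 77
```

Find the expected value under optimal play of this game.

59

C (MAX): max(59, 27, 38, 19) = 59
D (MAX): max(82, 69, 85) = 85
E (MAX): max(6, 2, 70) = 70
B (MIN): min(59, 85, 70) = 59
G (Chance): 1/2·57 + 1/2·87 = 72
H (MAX): max(59, 5, 69, 94) = 94
F (MIN): min(72, 94, 26) = 26
J (MAX): max(1, 55, 30) = 55
K (MAX): max(47, 56, 50, 9) = 56
L (Chance): 1/3·38 + 1/3·52 + 1/3·77 = 55.67
I (MIN): min(55, 56, 55.67, 2) = 2
Root (MAX): max(59, 26, 2, 45) = 59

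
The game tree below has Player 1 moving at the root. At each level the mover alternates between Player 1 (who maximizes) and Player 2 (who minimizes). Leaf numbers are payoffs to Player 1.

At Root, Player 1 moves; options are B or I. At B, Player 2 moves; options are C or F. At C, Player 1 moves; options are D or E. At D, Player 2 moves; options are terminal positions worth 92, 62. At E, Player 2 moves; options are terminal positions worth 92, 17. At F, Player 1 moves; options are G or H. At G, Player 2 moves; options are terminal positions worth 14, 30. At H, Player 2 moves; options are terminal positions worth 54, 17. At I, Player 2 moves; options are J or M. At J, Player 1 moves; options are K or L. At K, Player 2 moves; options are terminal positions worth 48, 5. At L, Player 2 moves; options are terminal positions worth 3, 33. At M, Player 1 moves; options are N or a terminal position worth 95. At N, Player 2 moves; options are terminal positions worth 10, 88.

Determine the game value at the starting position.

17

D (Player 2): min(92, 62) = 62
E (Player 2): min(92, 17) = 17
C (Player 1): max(62, 17) = 62
G (Player 2): min(14, 30) = 14
H (Player 2): min(54, 17) = 17
F (Player 1): max(14, 17) = 17
B (Player 2): min(62, 17) = 17
K (Player 2): min(48, 5) = 5
L (Player 2): min(3, 33) = 3
J (Player 1): max(5, 3) = 5
N (Player 2): min(10, 88) = 10
M (Player 1): max(10, 95) = 95
I (Player 2): min(5, 95) = 5
Root (Player 1): max(17, 5) = 17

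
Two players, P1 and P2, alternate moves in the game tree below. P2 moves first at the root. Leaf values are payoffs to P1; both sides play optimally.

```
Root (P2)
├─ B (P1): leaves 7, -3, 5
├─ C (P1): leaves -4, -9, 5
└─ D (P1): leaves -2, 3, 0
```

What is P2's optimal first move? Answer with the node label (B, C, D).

D

B (P1): max(7, -3, 5) = 7
C (P1): max(-4, -9, 5) = 5
D (P1): max(-2, 3, 0) = 3
Root (P2): min(7, 5, 3) = 3
P2 picks the child with the lowest value: D (value 3).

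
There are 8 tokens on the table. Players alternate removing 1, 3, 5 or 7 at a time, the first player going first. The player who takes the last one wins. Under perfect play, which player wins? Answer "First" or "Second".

W/L table (W = player to move can force a win):
i:   0  1  2  3  4  5  6  7  8
     L  W  L  W  L  W  L  W  L
Position 8 is L, so the second player wins.

Second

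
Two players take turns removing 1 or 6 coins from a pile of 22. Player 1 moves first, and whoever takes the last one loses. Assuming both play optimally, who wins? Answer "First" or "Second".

Mark each pile size as W (mover wins) or L (mover loses):
i:   0  1  2  3  4  5  6  7  8  9 10 11 12 13 14 15 16 17 18 19 20 21 22
     W  L  W  L  W  L  W  W  L  W  L  W  L  W  W  L  W  L  W  L  W  W  L
Position 22 is L, so the second player wins.

Second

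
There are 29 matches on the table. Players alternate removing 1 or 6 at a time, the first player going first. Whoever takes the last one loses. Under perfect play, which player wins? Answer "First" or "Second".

Mark each pile size as W (mover wins) or L (mover loses):
i:   0  1  2  3  4  5  6  7  8  9 10 11 12 13 14 15 16 17 18 19 20 21 22 23 24 25 26 27 28 29
     W  L  W  L  W  L  W  W  L  W  L  W  L  W  W  L  W  L  W  L  W  W  L  W  L  W  L  W  W  L
Position 29 is L, so the second player wins.

Second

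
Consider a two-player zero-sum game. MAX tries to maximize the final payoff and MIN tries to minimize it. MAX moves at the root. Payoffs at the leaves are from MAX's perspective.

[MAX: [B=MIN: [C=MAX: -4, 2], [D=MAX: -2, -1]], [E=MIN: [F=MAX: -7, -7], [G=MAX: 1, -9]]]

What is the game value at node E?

F: max(-7, -7) = -7
G: max(1, -9) = 1
E: min(-7, 1) = -7

-7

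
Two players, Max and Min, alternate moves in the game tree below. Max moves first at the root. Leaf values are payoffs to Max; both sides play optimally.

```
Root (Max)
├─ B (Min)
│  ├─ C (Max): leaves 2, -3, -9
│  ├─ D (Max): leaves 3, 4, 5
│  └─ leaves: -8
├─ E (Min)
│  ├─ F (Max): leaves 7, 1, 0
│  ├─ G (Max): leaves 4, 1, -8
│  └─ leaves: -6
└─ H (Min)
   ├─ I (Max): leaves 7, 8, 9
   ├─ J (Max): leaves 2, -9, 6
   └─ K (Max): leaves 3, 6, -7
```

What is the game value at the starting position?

6

C (Max): max(2, -3, -9) = 2
D (Max): max(3, 4, 5) = 5
B (Min): min(2, 5, -8) = -8
F (Max): max(7, 1, 0) = 7
G (Max): max(4, 1, -8) = 4
E (Min): min(7, 4, -6) = -6
I (Max): max(7, 8, 9) = 9
J (Max): max(2, -9, 6) = 6
K (Max): max(3, 6, -7) = 6
H (Min): min(9, 6, 6) = 6
Root (Max): max(-8, -6, 6) = 6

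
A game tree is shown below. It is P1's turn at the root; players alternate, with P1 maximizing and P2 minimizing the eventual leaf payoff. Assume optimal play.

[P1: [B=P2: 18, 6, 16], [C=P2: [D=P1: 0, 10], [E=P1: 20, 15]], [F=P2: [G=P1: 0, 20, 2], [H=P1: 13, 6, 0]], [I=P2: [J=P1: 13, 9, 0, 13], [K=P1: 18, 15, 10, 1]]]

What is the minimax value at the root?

13

B (P2): min(18, 6, 16) = 6
D (P1): max(0, 10) = 10
E (P1): max(20, 15) = 20
C (P2): min(10, 20) = 10
G (P1): max(0, 20, 2) = 20
H (P1): max(13, 6, 0) = 13
F (P2): min(20, 13) = 13
J (P1): max(13, 9, 0, 13) = 13
K (P1): max(18, 15, 10, 1) = 18
I (P2): min(13, 18) = 13
Root (P1): max(6, 10, 13, 13) = 13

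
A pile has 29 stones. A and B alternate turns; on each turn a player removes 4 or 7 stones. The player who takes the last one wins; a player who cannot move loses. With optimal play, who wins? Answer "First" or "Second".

Compute winning (W) and losing (L) positions by backward induction:
i:   0  1  2  3  4  5  6  7  8  9 10 11 12 13 14 15 16 17 18 19 20 21 22 23 24 25 26 27 28 29
     L  L  L  L  W  W  W  W  W  W  W  L  L  L  L  W  W  W  W  W  W  W  L  L  L  L  W  W  W  W
Position 29 is W, so the first player wins.

First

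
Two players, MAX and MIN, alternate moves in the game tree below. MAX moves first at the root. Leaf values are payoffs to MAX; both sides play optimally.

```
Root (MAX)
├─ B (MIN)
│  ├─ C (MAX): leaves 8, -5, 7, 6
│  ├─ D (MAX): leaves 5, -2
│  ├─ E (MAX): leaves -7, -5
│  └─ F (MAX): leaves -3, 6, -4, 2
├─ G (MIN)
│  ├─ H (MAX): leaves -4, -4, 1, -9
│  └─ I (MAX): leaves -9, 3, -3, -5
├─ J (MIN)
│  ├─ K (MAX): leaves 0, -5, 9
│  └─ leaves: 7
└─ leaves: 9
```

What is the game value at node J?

7

K: max(0, -5, 9) = 9
J: min(9, 7) = 7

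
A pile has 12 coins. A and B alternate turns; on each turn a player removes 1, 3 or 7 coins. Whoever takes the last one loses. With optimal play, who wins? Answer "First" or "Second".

Mark each pile size as W (mover wins) or L (mover loses):
i:   0  1  2  3  4  5  6  7  8  9 10 11 12
     W  L  W  L  W  L  W  L  W  L  W  L  W
Position 12 is W, so the first player wins.

First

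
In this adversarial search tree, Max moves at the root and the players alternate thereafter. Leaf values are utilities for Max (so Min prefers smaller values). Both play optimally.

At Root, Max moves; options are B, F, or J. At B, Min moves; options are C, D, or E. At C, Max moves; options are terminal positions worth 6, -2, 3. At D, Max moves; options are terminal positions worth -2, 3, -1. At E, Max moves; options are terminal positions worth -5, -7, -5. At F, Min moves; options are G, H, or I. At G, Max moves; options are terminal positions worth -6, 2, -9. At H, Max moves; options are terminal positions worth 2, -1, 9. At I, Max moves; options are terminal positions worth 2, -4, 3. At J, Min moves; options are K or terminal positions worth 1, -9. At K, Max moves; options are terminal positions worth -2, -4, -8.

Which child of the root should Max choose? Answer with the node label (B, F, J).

C (Max): max(6, -2, 3) = 6
D (Max): max(-2, 3, -1) = 3
E (Max): max(-5, -7, -5) = -5
B (Min): min(6, 3, -5) = -5
G (Max): max(-6, 2, -9) = 2
H (Max): max(2, -1, 9) = 9
I (Max): max(2, -4, 3) = 3
F (Min): min(2, 9, 3) = 2
K (Max): max(-2, -4, -8) = -2
J (Min): min(-2, 1, -9) = -9
Root (Max): max(-5, 2, -9) = 2
Max picks the child with the highest value: F (value 2).

F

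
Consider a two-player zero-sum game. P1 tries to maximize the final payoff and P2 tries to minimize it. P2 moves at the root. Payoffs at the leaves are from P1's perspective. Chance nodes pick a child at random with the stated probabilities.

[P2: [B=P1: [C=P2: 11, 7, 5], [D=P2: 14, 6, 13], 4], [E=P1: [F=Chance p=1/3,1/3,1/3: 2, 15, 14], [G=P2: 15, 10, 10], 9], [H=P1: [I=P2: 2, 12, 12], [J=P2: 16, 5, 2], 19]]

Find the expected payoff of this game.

6

C (P2): min(11, 7, 5) = 5
D (P2): min(14, 6, 13) = 6
B (P1): max(5, 6, 4) = 6
F (Chance): 1/3·2 + 1/3·15 + 1/3·14 = 10.33
G (P2): min(15, 10, 10) = 10
E (P1): max(10.33, 10, 9) = 10.33
I (P2): min(2, 12, 12) = 2
J (P2): min(16, 5, 2) = 2
H (P1): max(2, 2, 19) = 19
Root (P2): min(6, 10.33, 19) = 6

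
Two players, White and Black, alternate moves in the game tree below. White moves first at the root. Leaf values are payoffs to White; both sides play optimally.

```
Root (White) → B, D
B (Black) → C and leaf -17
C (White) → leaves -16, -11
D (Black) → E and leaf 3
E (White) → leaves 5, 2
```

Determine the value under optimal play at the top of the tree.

3

C (White): max(-16, -11) = -11
B (Black): min(-11, -17) = -17
E (White): max(5, 2) = 5
D (Black): min(5, 3) = 3
Root (White): max(-17, 3) = 3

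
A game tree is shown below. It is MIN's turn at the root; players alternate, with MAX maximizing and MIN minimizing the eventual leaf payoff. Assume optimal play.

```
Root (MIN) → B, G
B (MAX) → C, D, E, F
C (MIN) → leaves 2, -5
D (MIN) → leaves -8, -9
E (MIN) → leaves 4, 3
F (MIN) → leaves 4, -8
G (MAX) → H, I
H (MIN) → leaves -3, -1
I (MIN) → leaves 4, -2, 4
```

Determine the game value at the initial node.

-2

C (MIN): min(2, -5) = -5
D (MIN): min(-8, -9) = -9
E (MIN): min(4, 3) = 3
F (MIN): min(4, -8) = -8
B (MAX): max(-5, -9, 3, -8) = 3
H (MIN): min(-3, -1) = -3
I (MIN): min(4, -2, 4) = -2
G (MAX): max(-3, -2) = -2
Root (MIN): min(3, -2) = -2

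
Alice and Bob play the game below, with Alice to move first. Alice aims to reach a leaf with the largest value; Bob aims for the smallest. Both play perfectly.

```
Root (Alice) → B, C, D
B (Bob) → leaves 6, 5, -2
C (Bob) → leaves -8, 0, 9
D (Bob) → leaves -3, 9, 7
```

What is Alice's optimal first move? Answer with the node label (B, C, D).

B

B (Bob): min(6, 5, -2) = -2
C (Bob): min(-8, 0, 9) = -8
D (Bob): min(-3, 9, 7) = -3
Root (Alice): max(-2, -8, -3) = -2
Alice picks the child with the highest value: B (value -2).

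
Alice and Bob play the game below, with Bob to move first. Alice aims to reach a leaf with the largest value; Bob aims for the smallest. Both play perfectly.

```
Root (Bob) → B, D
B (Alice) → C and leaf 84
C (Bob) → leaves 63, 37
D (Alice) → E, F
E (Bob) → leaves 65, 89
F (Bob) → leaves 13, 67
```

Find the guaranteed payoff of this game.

C (Bob): min(63, 37) = 37
B (Alice): max(37, 84) = 84
E (Bob): min(65, 89) = 65
F (Bob): min(13, 67) = 13
D (Alice): max(65, 13) = 65
Root (Bob): min(84, 65) = 65

65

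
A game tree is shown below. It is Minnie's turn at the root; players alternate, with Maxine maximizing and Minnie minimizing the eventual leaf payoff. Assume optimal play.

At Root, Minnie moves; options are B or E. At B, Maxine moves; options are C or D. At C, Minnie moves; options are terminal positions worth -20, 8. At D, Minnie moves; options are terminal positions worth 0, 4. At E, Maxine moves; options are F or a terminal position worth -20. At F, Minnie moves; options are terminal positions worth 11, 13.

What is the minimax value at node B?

0

C: min(-20, 8) = -20
D: min(0, 4) = 0
B: max(-20, 0) = 0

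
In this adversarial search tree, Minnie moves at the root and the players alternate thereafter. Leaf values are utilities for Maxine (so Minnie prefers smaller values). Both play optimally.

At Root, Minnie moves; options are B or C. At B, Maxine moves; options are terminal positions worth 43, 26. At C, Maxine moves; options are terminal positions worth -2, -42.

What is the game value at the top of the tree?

B (Maxine): max(43, 26) = 43
C (Maxine): max(-2, -42) = -2
Root (Minnie): min(43, -2) = -2

-2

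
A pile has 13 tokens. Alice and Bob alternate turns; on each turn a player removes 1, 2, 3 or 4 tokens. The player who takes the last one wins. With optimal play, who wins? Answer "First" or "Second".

First

Compute winning (W) and losing (L) positions by backward induction:
i:   0  1  2  3  4  5  6  7  8  9 10 11 12 13
     L  W  W  W  W  L  W  W  W  W  L  W  W  W
Position 13 is W, so the first player wins.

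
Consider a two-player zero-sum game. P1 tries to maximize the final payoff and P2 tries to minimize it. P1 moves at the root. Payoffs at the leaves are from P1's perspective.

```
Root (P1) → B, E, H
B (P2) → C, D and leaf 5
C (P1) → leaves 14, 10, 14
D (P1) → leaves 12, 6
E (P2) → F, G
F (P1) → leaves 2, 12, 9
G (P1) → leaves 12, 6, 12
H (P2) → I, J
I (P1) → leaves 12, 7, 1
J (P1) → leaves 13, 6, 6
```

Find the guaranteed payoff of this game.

C (P1): max(14, 10, 14) = 14
D (P1): max(12, 6) = 12
B (P2): min(14, 12, 5) = 5
F (P1): max(2, 12, 9) = 12
G (P1): max(12, 6, 12) = 12
E (P2): min(12, 12) = 12
I (P1): max(12, 7, 1) = 12
J (P1): max(13, 6, 6) = 13
H (P2): min(12, 13) = 12
Root (P1): max(5, 12, 12) = 12

12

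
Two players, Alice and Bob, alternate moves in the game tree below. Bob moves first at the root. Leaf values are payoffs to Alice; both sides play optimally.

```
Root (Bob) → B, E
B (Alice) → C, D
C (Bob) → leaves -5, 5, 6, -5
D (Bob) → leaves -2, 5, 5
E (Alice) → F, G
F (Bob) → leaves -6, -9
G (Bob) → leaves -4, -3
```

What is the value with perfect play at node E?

F: min(-6, -9) = -9
G: min(-4, -3) = -4
E: max(-9, -4) = -4

-4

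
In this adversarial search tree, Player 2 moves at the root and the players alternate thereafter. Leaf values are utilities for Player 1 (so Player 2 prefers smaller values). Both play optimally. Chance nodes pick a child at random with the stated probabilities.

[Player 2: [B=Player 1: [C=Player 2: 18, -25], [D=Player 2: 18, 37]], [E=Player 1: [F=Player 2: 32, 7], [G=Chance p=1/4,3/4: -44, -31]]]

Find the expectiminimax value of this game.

C (Player 2): min(18, -25) = -25
D (Player 2): min(18, 37) = 18
B (Player 1): max(-25, 18) = 18
F (Player 2): min(32, 7) = 7
G (Chance): 1/4·-44 + 3/4·-31 = -34.25
E (Player 1): max(7, -34.25) = 7
Root (Player 2): min(18, 7) = 7

7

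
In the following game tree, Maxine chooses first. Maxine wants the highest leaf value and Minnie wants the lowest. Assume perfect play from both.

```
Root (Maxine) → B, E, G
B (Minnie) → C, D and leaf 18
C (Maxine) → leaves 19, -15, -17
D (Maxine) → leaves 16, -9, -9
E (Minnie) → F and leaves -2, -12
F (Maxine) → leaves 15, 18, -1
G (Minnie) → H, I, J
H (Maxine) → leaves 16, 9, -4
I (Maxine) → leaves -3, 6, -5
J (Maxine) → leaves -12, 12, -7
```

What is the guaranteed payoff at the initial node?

C (Maxine): max(19, -15, -17) = 19
D (Maxine): max(16, -9, -9) = 16
B (Minnie): min(19, 16, 18) = 16
F (Maxine): max(15, 18, -1) = 18
E (Minnie): min(18, -2, -12) = -12
H (Maxine): max(16, 9, -4) = 16
I (Maxine): max(-3, 6, -5) = 6
J (Maxine): max(-12, 12, -7) = 12
G (Minnie): min(16, 6, 12) = 6
Root (Maxine): max(16, -12, 6) = 16

16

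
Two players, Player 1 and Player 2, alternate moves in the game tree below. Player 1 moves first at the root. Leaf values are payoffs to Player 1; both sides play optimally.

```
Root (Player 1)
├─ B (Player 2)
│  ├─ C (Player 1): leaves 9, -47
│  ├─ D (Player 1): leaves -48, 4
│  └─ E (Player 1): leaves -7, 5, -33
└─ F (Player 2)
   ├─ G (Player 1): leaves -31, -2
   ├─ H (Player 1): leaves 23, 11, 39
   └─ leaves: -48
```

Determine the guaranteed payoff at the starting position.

C (Player 1): max(9, -47) = 9
D (Player 1): max(-48, 4) = 4
E (Player 1): max(-7, 5, -33) = 5
B (Player 2): min(9, 4, 5) = 4
G (Player 1): max(-31, -2) = -2
H (Player 1): max(23, 11, 39) = 39
F (Player 2): min(-2, 39, -48) = -48
Root (Player 1): max(4, -48) = 4

4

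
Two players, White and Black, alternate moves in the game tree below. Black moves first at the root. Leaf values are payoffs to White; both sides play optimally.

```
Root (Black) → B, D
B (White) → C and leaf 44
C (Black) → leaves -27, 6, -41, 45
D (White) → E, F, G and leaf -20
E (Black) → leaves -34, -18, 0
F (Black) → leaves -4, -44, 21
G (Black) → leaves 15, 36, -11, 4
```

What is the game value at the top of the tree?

-11

C (Black): min(-27, 6, -41, 45) = -41
B (White): max(-41, 44) = 44
E (Black): min(-34, -18, 0) = -34
F (Black): min(-4, -44, 21) = -44
G (Black): min(15, 36, -11, 4) = -11
D (White): max(-34, -44, -11, -20) = -11
Root (Black): min(44, -11) = -11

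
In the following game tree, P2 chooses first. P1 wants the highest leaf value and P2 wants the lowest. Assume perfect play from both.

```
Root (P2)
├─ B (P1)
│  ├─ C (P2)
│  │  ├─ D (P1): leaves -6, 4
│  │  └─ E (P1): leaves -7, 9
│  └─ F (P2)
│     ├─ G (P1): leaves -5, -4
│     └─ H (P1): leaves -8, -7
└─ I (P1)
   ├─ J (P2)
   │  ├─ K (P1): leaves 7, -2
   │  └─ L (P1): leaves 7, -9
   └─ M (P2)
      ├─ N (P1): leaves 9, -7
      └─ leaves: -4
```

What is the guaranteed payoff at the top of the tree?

D (P1): max(-6, 4) = 4
E (P1): max(-7, 9) = 9
C (P2): min(4, 9) = 4
G (P1): max(-5, -4) = -4
H (P1): max(-8, -7) = -7
F (P2): min(-4, -7) = -7
B (P1): max(4, -7) = 4
K (P1): max(7, -2) = 7
L (P1): max(7, -9) = 7
J (P2): min(7, 7) = 7
N (P1): max(9, -7) = 9
M (P2): min(9, -4) = -4
I (P1): max(7, -4) = 7
Root (P2): min(4, 7) = 4

4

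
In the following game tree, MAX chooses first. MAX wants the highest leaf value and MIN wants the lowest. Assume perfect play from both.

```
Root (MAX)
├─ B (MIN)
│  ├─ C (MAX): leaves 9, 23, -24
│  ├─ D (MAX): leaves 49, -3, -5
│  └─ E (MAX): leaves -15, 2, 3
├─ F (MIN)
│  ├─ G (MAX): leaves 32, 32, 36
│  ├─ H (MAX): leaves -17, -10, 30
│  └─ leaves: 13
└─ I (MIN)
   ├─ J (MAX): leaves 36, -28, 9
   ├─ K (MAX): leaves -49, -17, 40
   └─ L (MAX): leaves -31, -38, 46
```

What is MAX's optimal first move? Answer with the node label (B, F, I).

I

C (MAX): max(9, 23, -24) = 23
D (MAX): max(49, -3, -5) = 49
E (MAX): max(-15, 2, 3) = 3
B (MIN): min(23, 49, 3) = 3
G (MAX): max(32, 32, 36) = 36
H (MAX): max(-17, -10, 30) = 30
F (MIN): min(36, 30, 13) = 13
J (MAX): max(36, -28, 9) = 36
K (MAX): max(-49, -17, 40) = 40
L (MAX): max(-31, -38, 46) = 46
I (MIN): min(36, 40, 46) = 36
Root (MAX): max(3, 13, 36) = 36
MAX picks the child with the highest value: I (value 36).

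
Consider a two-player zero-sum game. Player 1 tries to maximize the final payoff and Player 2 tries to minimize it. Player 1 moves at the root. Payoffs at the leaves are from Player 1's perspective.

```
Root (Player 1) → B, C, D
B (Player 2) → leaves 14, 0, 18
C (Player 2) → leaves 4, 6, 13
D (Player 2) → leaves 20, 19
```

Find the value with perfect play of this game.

B (Player 2): min(14, 0, 18) = 0
C (Player 2): min(4, 6, 13) = 4
D (Player 2): min(20, 19) = 19
Root (Player 1): max(0, 4, 19) = 19

19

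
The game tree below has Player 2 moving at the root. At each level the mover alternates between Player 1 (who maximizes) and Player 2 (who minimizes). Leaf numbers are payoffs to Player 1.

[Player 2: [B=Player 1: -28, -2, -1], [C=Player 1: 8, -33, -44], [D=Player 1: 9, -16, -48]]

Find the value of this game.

B (Player 1): max(-28, -2, -1) = -1
C (Player 1): max(8, -33, -44) = 8
D (Player 1): max(9, -16, -48) = 9
Root (Player 2): min(-1, 8, 9) = -1

-1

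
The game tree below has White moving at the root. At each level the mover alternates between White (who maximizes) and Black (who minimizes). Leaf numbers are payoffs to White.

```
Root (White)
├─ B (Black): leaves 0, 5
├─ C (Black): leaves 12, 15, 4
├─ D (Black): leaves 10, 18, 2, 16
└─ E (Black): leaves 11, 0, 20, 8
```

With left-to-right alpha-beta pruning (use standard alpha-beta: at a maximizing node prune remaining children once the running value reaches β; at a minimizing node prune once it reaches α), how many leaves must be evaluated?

B [α=-∞,β=+∞]: v=0
C [α=0,β=+∞]: v=4
D [α=4,β=+∞]: v=2 after child 3 ≤ α → α-cutoff, skip 1
E [α=4,β=+∞]: v=0 after child 2 ≤ α → α-cutoff, skip 2
Root [α=-∞,β=+∞]: v=4
Leaves evaluated: 10 of 13.

10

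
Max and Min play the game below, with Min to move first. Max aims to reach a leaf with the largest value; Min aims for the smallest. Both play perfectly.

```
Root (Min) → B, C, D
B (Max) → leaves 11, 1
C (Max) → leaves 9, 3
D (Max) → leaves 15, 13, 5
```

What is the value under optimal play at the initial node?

9

B (Max): max(11, 1) = 11
C (Max): max(9, 3) = 9
D (Max): max(15, 13, 5) = 15
Root (Min): min(11, 9, 15) = 9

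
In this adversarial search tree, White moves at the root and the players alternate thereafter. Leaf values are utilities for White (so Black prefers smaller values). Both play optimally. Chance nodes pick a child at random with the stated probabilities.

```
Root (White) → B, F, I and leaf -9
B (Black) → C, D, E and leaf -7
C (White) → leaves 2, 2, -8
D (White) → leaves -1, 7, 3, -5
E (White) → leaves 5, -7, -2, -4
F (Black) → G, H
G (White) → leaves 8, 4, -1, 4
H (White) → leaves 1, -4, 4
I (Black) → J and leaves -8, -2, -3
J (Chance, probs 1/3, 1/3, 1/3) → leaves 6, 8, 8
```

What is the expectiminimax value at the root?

4

C (White): max(2, 2, -8) = 2
D (White): max(-1, 7, 3, -5) = 7
E (White): max(5, -7, -2, -4) = 5
B (Black): min(2, 7, 5, -7) = -7
G (White): max(8, 4, -1, 4) = 8
H (White): max(1, -4, 4) = 4
F (Black): min(8, 4) = 4
J (Chance): 1/3·6 + 1/3·8 + 1/3·8 = 7.33
I (Black): min(7.33, -8, -2, -3) = -8
Root (White): max(-7, 4, -8, -9) = 4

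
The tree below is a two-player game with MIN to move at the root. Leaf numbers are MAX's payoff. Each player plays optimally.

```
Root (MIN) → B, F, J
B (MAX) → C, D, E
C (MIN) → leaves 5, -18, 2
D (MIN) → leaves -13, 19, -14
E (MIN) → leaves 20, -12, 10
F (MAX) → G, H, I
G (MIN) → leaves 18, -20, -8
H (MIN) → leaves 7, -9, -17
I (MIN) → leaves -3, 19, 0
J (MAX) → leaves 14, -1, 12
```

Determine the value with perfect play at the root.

C (MIN): min(5, -18, 2) = -18
D (MIN): min(-13, 19, -14) = -14
E (MIN): min(20, -12, 10) = -12
B (MAX): max(-18, -14, -12) = -12
G (MIN): min(18, -20, -8) = -20
H (MIN): min(7, -9, -17) = -17
I (MIN): min(-3, 19, 0) = -3
F (MAX): max(-20, -17, -3) = -3
J (MAX): max(14, -1, 12) = 14
Root (MIN): min(-12, -3, 14) = -12

-12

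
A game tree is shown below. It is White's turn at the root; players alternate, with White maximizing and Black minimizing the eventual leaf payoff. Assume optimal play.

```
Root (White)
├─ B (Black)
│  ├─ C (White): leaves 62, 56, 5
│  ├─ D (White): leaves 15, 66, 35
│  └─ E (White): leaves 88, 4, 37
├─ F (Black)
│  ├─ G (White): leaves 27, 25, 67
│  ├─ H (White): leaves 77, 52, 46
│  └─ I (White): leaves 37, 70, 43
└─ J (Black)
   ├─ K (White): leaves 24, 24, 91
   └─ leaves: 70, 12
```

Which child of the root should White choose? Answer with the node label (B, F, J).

F

C (White): max(62, 56, 5) = 62
D (White): max(15, 66, 35) = 66
E (White): max(88, 4, 37) = 88
B (Black): min(62, 66, 88) = 62
G (White): max(27, 25, 67) = 67
H (White): max(77, 52, 46) = 77
I (White): max(37, 70, 43) = 70
F (Black): min(67, 77, 70) = 67
K (White): max(24, 24, 91) = 91
J (Black): min(91, 70, 12) = 12
Root (White): max(62, 67, 12) = 67
White picks the child with the highest value: F (value 67).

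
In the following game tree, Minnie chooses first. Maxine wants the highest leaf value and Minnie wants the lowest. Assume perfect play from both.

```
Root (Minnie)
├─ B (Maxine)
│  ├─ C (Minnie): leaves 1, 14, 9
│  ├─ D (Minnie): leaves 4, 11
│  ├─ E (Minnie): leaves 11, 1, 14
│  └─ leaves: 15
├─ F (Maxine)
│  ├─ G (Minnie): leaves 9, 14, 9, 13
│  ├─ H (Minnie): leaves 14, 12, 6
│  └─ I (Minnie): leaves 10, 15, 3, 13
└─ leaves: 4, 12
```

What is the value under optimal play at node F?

G: min(9, 14, 9, 13) = 9
H: min(14, 12, 6) = 6
I: min(10, 15, 3, 13) = 3
F: max(9, 6, 3) = 9

9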